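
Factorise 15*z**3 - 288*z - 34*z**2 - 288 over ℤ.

Among the possible rational roots, z = -4/3 is a root, giving the factor (3*z + 4) and quotient 5*z**2 - 18*z - 72.
The remaining quadratic factors as (z - 6)(5*z + 12).

(3*z + 4)*(5*z + 12)*(z - 6)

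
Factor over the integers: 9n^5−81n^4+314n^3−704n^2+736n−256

(3n−2)(3n−4)(n−4)(n^2−3n+8)

Among the possible rational roots, n = 4 is a root, so (n−4) divides it; the quotient is 9n^4−45n^3+134n^2−168n+64.
Then n = 4/3 is a root, so (3n−4) is a factor; dividing leaves 3n^3−11n^2+30n−16.
Next, n = 2/3 is a root, so (3n−2) divides it; the quotient is n^2−3n+8.
The quadratic n^2−3n+8 has discriminant −23 < 0 and is irreducible over ℤ.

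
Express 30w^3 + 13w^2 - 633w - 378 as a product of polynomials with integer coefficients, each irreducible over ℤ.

(2w + 9)(3w - 14)(5w + 3)

Testing divisors of the constant over divisors of the leading coefficient, w = 14/3 is a root, giving the factor (3w - 14) and quotient 10w^2 + 51w + 27.
The remaining quadratic factors as (2w + 9)(5w + 3).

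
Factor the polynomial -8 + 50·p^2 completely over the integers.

Factor out 2, leaving 25·p^2 - 4, which is a difference of two squares.

2·(5·p + 2)·(5·p - 2)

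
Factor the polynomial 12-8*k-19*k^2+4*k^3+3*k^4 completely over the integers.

Trying the rational-root candidates, k = -1 is a root, so (k+1) divides it; the quotient is 3*k^3+k^2-20*k+12.
Next, k = 2 is a root, so (k-2) divides it; the quotient is 3*k^2+7*k-6.
The remaining quadratic factors as (k+3)(3*k-2).

(3*k-2)*(k+1)*(k+3)*(k-2)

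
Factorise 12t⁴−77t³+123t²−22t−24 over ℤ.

Testing divisors of the constant over divisors of the leading coefficient, t = 2 is a root, so (t−2) divides it; the quotient is 12t³−53t²+17t+12.
Next, t = 3/4 is a root, so (4t−3) is a factor; dividing leaves 3t²−11t−4.
The remaining quadratic factors as (3t+1)(t−4).

(3t+1)(4t−3)(t−2)(t−4)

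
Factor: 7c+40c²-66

(5c-6)(8c+11)

Need a pair with product 40·(-66) = -2640 and sum 7: that's 55 and -48.
Split the middle term: 40c²+55c - 48c-66 = 5c(8c+11) - 6(8c+11).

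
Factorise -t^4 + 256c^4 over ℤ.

(4c + t)(4c - t)(16c^2 + t^2)

Difference of squares twice: with A = 4c and B = t, A⁴ − B⁴ = (A² − B²)(A² + B²), and A² − B² factors again.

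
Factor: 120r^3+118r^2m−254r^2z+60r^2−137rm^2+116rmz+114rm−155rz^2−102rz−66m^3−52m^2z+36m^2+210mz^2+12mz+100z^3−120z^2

(12r−11m−5z+6)(5r+2m+4z)(2r+3m−5z)

Group: 12r(10r^2+19rm−17rz+6m^2+2mz−20z^2) + (−11m−5z+6)(10r^2+19rm−17rz+6m^2+2mz−20z^2); both groups contain (10r^2+19rm−17rz+6m^2+2mz−20z^2), so (12r−11m−5z+6) is a factor with cofactor 10r^2+19rm−17rz+6m^2+2mz−20z^2.
The cofactor groups again: 10r^2+19rm−17rz+6m^2+2mz−20z^2 = 5r(2r+3m−5z) + (2m+4z)(2r+3m−5z); both groups contain (2r+3m−5z), giving (5r+2m+4z)(2r+3m−5z).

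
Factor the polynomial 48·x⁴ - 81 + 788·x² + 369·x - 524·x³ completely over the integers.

(2·x + 1)·(4·x - 9)·(6·x - 1)·(x - 9)

By the rational root theorem, x = 9/4 is a root, so (4·x - 9) is a factor; dividing leaves 12·x³ - 104·x² - 37·x + 9.
Continuing, x = 9 is a root, giving the factor (x - 9) and quotient 12·x² + 4·x - 1.
The remaining quadratic factors as (6·x - 1)(2·x + 1).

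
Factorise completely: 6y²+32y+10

2(3y+1)(y+5)

Pull out the common factor 2, then factor the remaining trinomial.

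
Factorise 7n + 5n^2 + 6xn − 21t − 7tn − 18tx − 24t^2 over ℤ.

Group: −3t(8t + 6x + 5n + 7) + n(8t + 6x + 5n + 7); both groups contain (8t + 6x + 5n + 7).

−(3t − n)(8t + 6x + 5n + 7)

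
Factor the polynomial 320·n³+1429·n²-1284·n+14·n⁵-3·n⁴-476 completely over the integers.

(2·n+7)·(7·n+2)·(n-1)·(n²-3·n+34)

By the rational root theorem, n = -2/7 is a root, so (7·n+2) divides it; the quotient is 2·n⁴-n³+46·n²+191·n-238.
Then n = 1 is a root, so (n-1) divides it; the quotient is 2·n³+n²+47·n+238.
Then n = -7/2 is a root, so (2·n+7) divides it; the quotient is n²-3·n+34.
The quadratic n²-3·n+34 has discriminant -127 < 0 and is irreducible over ℤ.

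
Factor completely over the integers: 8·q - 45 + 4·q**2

Need a pair with product 4·(-45) = -180 and sum 8: that's 18 and -10.
Split the middle term: 4·q**2 + 18·q - 10·q - 45 = 2·q·(2·q + 9) - 5·(2·q + 9).

(2·q + 9)·(2·q - 5)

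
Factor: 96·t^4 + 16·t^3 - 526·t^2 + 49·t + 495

Among the possible rational roots, t = 11/6 is a root, so (6·t - 11) divides it; the quotient is 16·t^3 + 32·t^2 - 29·t - 45.
Next, t = -1 is a root, so (t + 1) divides it; the quotient is 16·t^2 + 16·t - 45.
The remaining quadratic factors as (4·t + 9)(4·t - 5).

(4·t + 9)·(4·t - 5)·(6·t - 11)·(t + 1)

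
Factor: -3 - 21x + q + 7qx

Group as (7qx + q) + (-21x - 3) = q(7x + 1) - 3(7x + 1).
Both groups share the factor (7x + 1).

(7x + 1)(q - 3)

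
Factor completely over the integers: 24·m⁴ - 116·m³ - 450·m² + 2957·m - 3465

(2·m - 7)·(2·m - 9)·(6·m - 11)·(m + 5)

Trying the rational-root candidates, m = 11/6 is a root, giving the factor (6·m - 11) and quotient 4·m³ - 12·m² - 97·m + 315.
Then m = -5 is a root, giving the factor (m + 5) and quotient 4·m² - 32·m + 63.
The remaining quadratic factors as (2·m - 9)(2·m - 7).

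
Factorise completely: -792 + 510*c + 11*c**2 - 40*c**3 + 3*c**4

(3*c + 11)*(c - 12)*(c - 2)*(c - 3)

Testing divisors of the constant over divisors of the leading coefficient, c = 2 is a root, so (c - 2) divides it; the quotient is 3*c**3 - 34*c**2 - 57*c + 396.
Then c = -11/3 is a root, so (3*c + 11) divides it; the quotient is c**2 - 15*c + 36.
The remaining quadratic factors as (c - 12)(c - 3).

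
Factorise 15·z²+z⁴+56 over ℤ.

Substitute u = z² to get a quadratic in u, then factor.
z²+7 is irreducible over ℤ (always positive, so no real roots).
z²+8 is irreducible over ℤ (always positive, so no real roots).

(z²+7)·(z²+8)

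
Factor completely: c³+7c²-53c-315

By the rational root theorem, c = -5 is a root, so (c+5) divides it; the quotient is c²+2c-63.
The remaining quadratic factors as (c-7)(c+9).

(c+5)(c+9)(c-7)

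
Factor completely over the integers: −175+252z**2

7(6z+5)(6z−5)

Factor out 7, leaving 36z**2−25, which is a difference of two squares.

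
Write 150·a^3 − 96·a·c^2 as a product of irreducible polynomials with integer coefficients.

6·a·(5·a + 4·c)·(5·a − 4·c)

Factor out 6·a, leaving 25·a^2 − 16·c^2, which is a difference of two squares.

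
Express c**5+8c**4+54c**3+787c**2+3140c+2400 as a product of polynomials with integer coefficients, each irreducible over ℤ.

(c+1)(c+4)(c+8)(c**2-5c+75)

By the rational root theorem, c = -4 is a root, so (c+4) divides it; the quotient is c**4+4c**3+38c**2+635c+600.
Continuing, c = -1 is a root, giving the factor (c+1) and quotient c**3+3c**2+35c+600.
Then c = -8 is a root, giving the factor (c+8) and quotient c**2-5c+75.
The quadratic c**2-5c+75 has discriminant -275 < 0 and is irreducible over ℤ.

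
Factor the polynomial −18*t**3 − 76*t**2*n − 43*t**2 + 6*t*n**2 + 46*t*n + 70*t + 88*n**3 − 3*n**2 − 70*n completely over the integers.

−(t − n)*(9*t + 11*n − 10)*(2*t + 8*n + 7)

Group: 9*t*(−2*t**2 − 6*t*n − 7*t + 8*n**2 + 7*n) + (11*n − 10)*(−2*t**2 − 6*t*n − 7*t + 8*n**2 + 7*n); both groups contain (−2*t**2 − 6*t*n − 7*t + 8*n**2 + 7*n), so (9*t + 11*n − 10) is a factor with cofactor −2*t**2 − 6*t*n − 7*t + 8*n**2 + 7*n.
The cofactor groups again: −2*t**2 − 6*t*n − 7*t + 8*n**2 + 7*n = −t*(2*t + 8*n + 7) + n*(2*t + 8*n + 7); both groups contain (2*t + 8*n + 7), giving −(t − n)*(2*t + 8*n + 7).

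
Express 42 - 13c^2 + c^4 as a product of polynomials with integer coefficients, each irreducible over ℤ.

(c^2 - 6)(c^2 - 7)

Substitute u = c^2 to get a quadratic in u, then factor.
c^2 - 6 is irreducible over ℤ (6 is not a perfect square).
c^2 - 7 is irreducible over ℤ (7 is not a perfect square).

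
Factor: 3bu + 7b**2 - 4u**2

(7b - 4u)(b + u)

Group: 7b(b + u) - 4u(b + u); both groups contain (b + u).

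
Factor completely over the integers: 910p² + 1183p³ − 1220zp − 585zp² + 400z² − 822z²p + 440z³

Group: 11z(40z² − 122zp + 91p²) + (13p + 10)(40z² − 122zp + 91p²); both groups contain (40z² − 122zp + 91p²), so (11z + 13p + 10) is a factor with cofactor 40z² − 122zp + 91p².
The cofactor groups again: 40z² − 122zp + 91p² = 10z(4z − 7p) − 13p(4z − 7p); both groups contain (4z − 7p), giving (10z − 13p)(4z − 7p).

(10z − 13p)(4z − 7p)(11z + 13p + 10)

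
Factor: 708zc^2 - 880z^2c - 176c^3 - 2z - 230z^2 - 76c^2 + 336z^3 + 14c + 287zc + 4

Group: 3z(112z^2 - 144zc - 2z + 44c^2 - 3c - 2) + (-4c - 2)(112z^2 - 144zc - 2z + 44c^2 - 3c - 2); both groups contain (112z^2 - 144zc - 2z + 44c^2 - 3c - 2), so (3z - 4c - 2) is a factor with cofactor 112z^2 - 144zc - 2z + 44c^2 - 3c - 2.
The cofactor groups again: 112z^2 - 144zc - 2z + 44c^2 - 3c - 2 = 8z(14z - 11c - 2) + (-4c + 1)(14z - 11c - 2); both groups contain (14z - 11c - 2), giving (8z - 4c + 1)(14z - 11c - 2).

(14z - 11c - 2)(3z - 4c - 2)(8z - 4c + 1)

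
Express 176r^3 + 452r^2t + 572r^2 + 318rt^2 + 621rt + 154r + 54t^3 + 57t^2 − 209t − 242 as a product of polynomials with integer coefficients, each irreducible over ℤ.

Group: 4r(44r^2 + 47rt + 22r + 9t^2 − 7t − 22) + (6t + 11)(44r^2 + 47rt + 22r + 9t^2 − 7t − 22); both groups contain (44r^2 + 47rt + 22r + 9t^2 − 7t − 22), so (4r + 6t + 11) is a factor with cofactor 44r^2 + 47rt + 22r + 9t^2 − 7t − 22.
The cofactor groups again: 44r^2 + 47rt + 22r + 9t^2 − 7t − 22 = 11r(4r + t − 2) + (9t + 11)(4r + t − 2); both groups contain (4r + t − 2), giving (11r + 9t + 11)(4r + t − 2).

(11r + 9t + 11)(4r + 6t + 11)(4r + t − 2)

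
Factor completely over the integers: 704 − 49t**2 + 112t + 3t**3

(3t + 8)(t − 11)(t − 8)

By the rational root theorem, t = 11 is a root, so (t − 11) is a factor; dividing leaves 3t**2 − 16t − 64.
The remaining quadratic factors as (t − 8)(3t + 8).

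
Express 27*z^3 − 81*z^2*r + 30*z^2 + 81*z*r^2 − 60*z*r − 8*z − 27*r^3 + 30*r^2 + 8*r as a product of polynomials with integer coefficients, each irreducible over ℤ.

(3*z − 3*r + 4)*(9*z − 9*r − 2)*(z − r)

Group: z*(27*z^2 − 54*z*r + 30*z + 27*r^2 − 30*r − 8) − r*(27*z^2 − 54*z*r + 30*z + 27*r^2 − 30*r − 8); both groups contain (27*z^2 − 54*z*r + 30*z + 27*r^2 − 30*r − 8), so (z − r) is a factor with cofactor 27*z^2 − 54*z*r + 30*z + 27*r^2 − 30*r − 8.
The cofactor groups again: 27*z^2 − 54*z*r + 30*z + 27*r^2 − 30*r − 8 = 9*z*(3*z − 3*r + 4) + (−9*r − 2)*(3*z − 3*r + 4); both groups contain (3*z − 3*r + 4), giving (9*z − 9*r − 2)*(3*z − 3*r + 4).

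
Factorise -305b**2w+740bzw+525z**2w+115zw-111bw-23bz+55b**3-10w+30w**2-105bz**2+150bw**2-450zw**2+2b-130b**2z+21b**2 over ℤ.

(11b+7z-6w+2)(5b-15z+1)(b-5w)

Group: 5b(11b**2+7bz-61bw+2b-35zw+30w**2-10w) + (-15z+1)(11b**2+7bz-61bw+2b-35zw+30w**2-10w); both groups contain (11b**2+7bz-61bw+2b-35zw+30w**2-10w), so (5b-15z+1) is a factor with cofactor 11b**2+7bz-61bw+2b-35zw+30w**2-10w.
The cofactor groups again: 11b**2+7bz-61bw+2b-35zw+30w**2-10w = b(11b+7z-6w+2) - 5w(11b+7z-6w+2); both groups contain (11b+7z-6w+2), giving (b-5w)(11b+7z-6w+2).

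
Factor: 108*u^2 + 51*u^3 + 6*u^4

Pull out the common factor 3*u^2, then factor the remaining trinomial.

3*u^2*(2*u + 9)*(u + 4)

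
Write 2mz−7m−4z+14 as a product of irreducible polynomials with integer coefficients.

Group as (2mz−7m) + (−4z+14) = m(2z−7) − 2(2z−7).
Both groups share the factor (2z−7).

(2z−7)(m−2)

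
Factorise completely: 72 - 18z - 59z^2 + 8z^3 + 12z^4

(2z + 3)(2z - 3)(3z - 4)(z + 2)

Testing divisors of the constant over divisors of the leading coefficient, z = -2 is a root, so (z + 2) divides it; the quotient is 12z^3 - 16z^2 - 27z + 36.
Continuing, z = 3/2 is a root, giving the factor (2z - 3) and quotient 6z^2 + z - 12.
The remaining quadratic factors as (2z + 3)(3z - 4).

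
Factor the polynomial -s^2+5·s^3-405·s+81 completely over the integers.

Trying the rational-root candidates, s = 1/5 is a root, so (5·s-1) divides it; the quotient is s^2-81.
The remaining quadratic factors as (s+9)(s-9).

(5·s-1)·(s+9)·(s-9)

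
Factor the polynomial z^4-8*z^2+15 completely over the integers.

(z^2-3)*(z^2-5)

Substitute u = z^2 to get a quadratic in u, then factor.
z^2-5 is irreducible over ℤ (5 is not a perfect square).
z^2-3 is irreducible over ℤ (3 is not a perfect square).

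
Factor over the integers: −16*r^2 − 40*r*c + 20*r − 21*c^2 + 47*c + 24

Group: −4*r*(4*r + 7*c + 3) + (−3*c + 8)*(4*r + 7*c + 3); both groups contain (4*r + 7*c + 3).

−(4*r + 3*c − 8)*(4*r + 7*c + 3)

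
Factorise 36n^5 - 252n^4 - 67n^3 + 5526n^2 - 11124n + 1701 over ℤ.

By the rational root theorem, n = -9/2 is a root, giving the factor (2n + 9) and quotient 18n^4 - 207n^3 + 898n^2 - 1278n + 189.
Then n = 1/6 is a root, so (6n - 1) is a factor; dividing leaves 3n^3 - 34n^2 + 144n - 189.
Continuing, n = 7/3 is a root, giving the factor (3n - 7) and quotient n^2 - 9n + 27.
The quadratic n^2 - 9n + 27 has discriminant -27 < 0 and is irreducible over ℤ.

(2n + 9)(3n - 7)(6n - 1)(n^2 - 9n + 27)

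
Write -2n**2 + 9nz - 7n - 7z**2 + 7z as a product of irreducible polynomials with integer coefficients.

-(2n - 7z + 7)(n - z)

Group: -n(2n - 7z + 7) + z(2n - 7z + 7); both groups contain (2n - 7z + 7).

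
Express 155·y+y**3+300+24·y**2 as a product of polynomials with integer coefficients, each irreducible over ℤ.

Among the possible rational roots, y = −5 is a root, so (y+5) is a factor; dividing leaves y**2+19·y+60.
The remaining quadratic factors as (y+4)(y+15).

(y+15)·(y+4)·(y+5)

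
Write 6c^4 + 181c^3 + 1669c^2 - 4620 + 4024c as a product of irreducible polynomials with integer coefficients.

(6c - 5)(c + 11)(c + 14)(c + 6)

Trying the rational-root candidates, c = -11 is a root, so (c + 11) divides it; the quotient is 6c^3 + 115c^2 + 404c - 420.
Then c = 5/6 is a root, so (6c - 5) is a factor; dividing leaves c^2 + 20c + 84.
The remaining quadratic factors as (c + 6)(c + 14).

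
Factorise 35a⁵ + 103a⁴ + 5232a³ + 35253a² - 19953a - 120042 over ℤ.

(5a + 9)(7a - 13)(a + 6)(a² - 3a + 171)

Among the possible rational roots, a = 13/7 is a root, so (7a - 13) divides it; the quotient is 5a⁴ + 24a³ + 792a² + 6507a + 9234.
Next, a = -6 is a root, so (a + 6) is a factor; dividing leaves 5a³ - 6a² + 828a + 1539.
Continuing, a = -9/5 is a root, giving the factor (5a + 9) and quotient a² - 3a + 171.
The quadratic a² - 3a + 171 has discriminant -675 < 0 and is irreducible over ℤ.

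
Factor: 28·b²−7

7·(2·b+1)·(2·b−1)

Factor out 7, leaving 4·b²−1, which is a difference of two squares.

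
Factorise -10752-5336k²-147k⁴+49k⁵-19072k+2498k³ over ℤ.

(7k+6)(7k+8)(k-4)(k²-k+56)

Testing divisors of the constant over divisors of the leading coefficient, k = 4 is a root, so (k-4) divides it; the quotient is 49k⁴+49k³+2694k²+5440k+2688.
Next, k = -6/7 is a root, giving the factor (7k+6) and quotient 7k³+k²+384k+448.
Continuing, k = -8/7 is a root, so (7k+8) is a factor; dividing leaves k²-k+56.
The quadratic k²-k+56 has discriminant -223 < 0 and is irreducible over ℤ.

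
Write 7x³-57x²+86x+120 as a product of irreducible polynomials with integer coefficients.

(7x+6)(x-4)(x-5)

Testing divisors of the constant over divisors of the leading coefficient, x = 5 is a root, so (x-5) divides it; the quotient is 7x²-22x-24.
The remaining quadratic factors as (7x+6)(x-4).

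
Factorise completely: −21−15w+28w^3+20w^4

Group as (20w^4−15w) + (28w^3−21) = 5w(4w^3−3) + 7(4w^3−3).
Both groups share the factor (4w^3−3).

(5w+7)(4w^3−3)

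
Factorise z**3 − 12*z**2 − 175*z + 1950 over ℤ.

(z + 13)*(z − 10)*(z − 15)

By the rational root theorem, z = 15 is a root, so (z − 15) is a factor; dividing leaves z**2 + 3*z − 130.
The remaining quadratic factors as (z + 13)(z − 10).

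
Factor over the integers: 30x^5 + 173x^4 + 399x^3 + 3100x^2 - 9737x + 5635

Testing divisors of the constant over divisors of the leading coefficient, x = -7 is a root, so (x + 7) is a factor; dividing leaves 30x^4 - 37x^3 + 658x^2 - 1506x + 805.
Then x = 5/6 is a root, so (6x - 5) divides it; the quotient is 5x^3 - 2x^2 + 108x - 161.
Continuing, x = 7/5 is a root, so (5x - 7) divides it; the quotient is x^2 + x + 23.
The quadratic x^2 + x + 23 has discriminant -91 < 0 and is irreducible over ℤ.

(5x - 7)(6x - 5)(x + 7)(x^2 + x + 23)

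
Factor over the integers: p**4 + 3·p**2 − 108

(p + 3)·(p − 3)·(p**2 + 12)

Substitute u = p**2 to get a quadratic in u, then factor.
p**2 − 9 is a difference of squares.
p**2 + 12 is irreducible over ℤ (always positive, so no real roots).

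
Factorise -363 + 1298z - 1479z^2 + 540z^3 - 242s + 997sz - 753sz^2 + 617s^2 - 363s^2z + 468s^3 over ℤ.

Group: 13s(36s^2 - 3sz + 17s - 60z^2 + 91z - 33) + (-9z + 11)(36s^2 - 3sz + 17s - 60z^2 + 91z - 33); both groups contain (36s^2 - 3sz + 17s - 60z^2 + 91z - 33), so (13s - 9z + 11) is a factor with cofactor 36s^2 - 3sz + 17s - 60z^2 + 91z - 33.
The cofactor groups again: 36s^2 - 3sz + 17s - 60z^2 + 91z - 33 = 9s(4s + 5z - 3) + (-12z + 11)(4s + 5z - 3); both groups contain (4s + 5z - 3), giving (9s - 12z + 11)(4s + 5z - 3).

(13s - 9z + 11)(4s + 5z - 3)(9s - 12z + 11)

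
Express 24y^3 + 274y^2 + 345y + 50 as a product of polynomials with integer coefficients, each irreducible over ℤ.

(4y + 5)(6y + 1)(y + 10)

Testing divisors of the constant over divisors of the leading coefficient, y = -10 is a root, so (y + 10) divides it; the quotient is 24y^2 + 34y + 5.
The remaining quadratic factors as (4y + 5)(6y + 1).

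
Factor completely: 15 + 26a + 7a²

(7a + 5)(a + 3)

Need a pair with product 7·15 = 105 and sum 26: that's 5 and 21.
Split the middle term: 7a² + 5a + 21a + 15 = a(7a + 5) + 3(7a + 5).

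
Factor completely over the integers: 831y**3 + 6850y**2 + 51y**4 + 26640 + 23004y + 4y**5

(4y + 15)(y + 3)(y + 4)(y**2 + 2y + 148)

By the rational root theorem, y = −4 is a root, so (y + 4) is a factor; dividing leaves 4y**4 + 35y**3 + 691y**2 + 4086y + 6660.
Next, y = −15/4 is a root, giving the factor (4y + 15) and quotient y**3 + 5y**2 + 154y + 444.
Then y = −3 is a root, giving the factor (y + 3) and quotient y**2 + 2y + 148.
The quadratic y**2 + 2y + 148 has discriminant −588 < 0 and is irreducible over ℤ.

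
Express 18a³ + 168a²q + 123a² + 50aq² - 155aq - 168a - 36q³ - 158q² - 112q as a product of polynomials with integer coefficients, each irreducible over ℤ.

(3a + 2q)(6a - 2q - 7)(a + 9q + 8)

Group: 6a(3a² + 29aq + 24a + 18q² + 16q) + (-2q - 7)(3a² + 29aq + 24a + 18q² + 16q); both groups contain (3a² + 29aq + 24a + 18q² + 16q), so (6a - 2q - 7) is a factor with cofactor 3a² + 29aq + 24a + 18q² + 16q.
The cofactor groups again: 3a² + 29aq + 24a + 18q² + 16q = a(3a + 2q) + (9q + 8)(3a + 2q); both groups contain (3a + 2q), giving (a + 9q + 8)(3a + 2q).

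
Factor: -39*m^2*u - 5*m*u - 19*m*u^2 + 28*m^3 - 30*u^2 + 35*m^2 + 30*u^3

Group: 7*m*(4*m^2 - 9*m*u + 5*m + 5*u^2 - 5*u) + 6*u*(4*m^2 - 9*m*u + 5*m + 5*u^2 - 5*u); both groups contain (4*m^2 - 9*m*u + 5*m + 5*u^2 - 5*u), so (7*m + 6*u) is a factor with cofactor 4*m^2 - 9*m*u + 5*m + 5*u^2 - 5*u.
The cofactor groups again: 4*m^2 - 9*m*u + 5*m + 5*u^2 - 5*u = m*(4*m - 5*u + 5) - u*(4*m - 5*u + 5); both groups contain (4*m - 5*u + 5), giving (m - u)*(4*m - 5*u + 5).

(4*m - 5*u + 5)*(7*m + 6*u)*(m - u)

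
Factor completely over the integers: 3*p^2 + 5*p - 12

Need a pair with product 3·(-12) = -36 and sum 5: that's -4 and 9.
Split the middle term: 3*p^2 - 4*p + 9*p - 12 = p*(3*p - 4) + 3*(3*p - 4).

(3*p - 4)*(p + 3)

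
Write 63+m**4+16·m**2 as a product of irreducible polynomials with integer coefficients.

Substitute u = m**2 to get a quadratic in u, then factor.
m**2+7 is irreducible over ℤ (always positive, so no real roots).
m**2+9 is irreducible over ℤ (sum of squares).

(m**2+7)·(m**2+9)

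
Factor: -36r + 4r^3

Pull out the common factor 4r; r^2 - 9 is a difference of squares.

4r(r + 3)(r - 3)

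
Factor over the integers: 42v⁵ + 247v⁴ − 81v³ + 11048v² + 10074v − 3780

Trying the rational-root candidates, v = −9 is a root, so (v + 9) divides it; the quotient is 42v⁴ − 131v³ + 1098v² + 1166v − 420.
Then v = −7/6 is a root, giving the factor (6v + 7) and quotient 7v³ − 30v² + 218v − 60.
Next, v = 2/7 is a root, giving the factor (7v − 2) and quotient v² − 4v + 30.
The quadratic v² − 4v + 30 has discriminant −104 < 0 and is irreducible over ℤ.

(6v + 7)(7v − 2)(v + 9)(v² − 4v + 30)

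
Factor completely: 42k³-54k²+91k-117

Group as (42k³+91k) + (-54k²-117) = 7k(6k²+13) - 9(6k²+13).
Both groups share the factor (6k²+13).

(7k-9)(6k²+13)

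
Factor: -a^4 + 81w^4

Difference of squares twice: with A = 3w and B = a, A⁴ − B⁴ = (A² − B²)(A² + B²), and A² − B² factors again.

(3w - a)(3w + a)(9w^2 + a^2)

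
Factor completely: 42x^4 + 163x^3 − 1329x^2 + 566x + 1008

Among the possible rational roots, x = −2/3 is a root, giving the factor (3x + 2) and quotient 14x^3 + 45x^2 − 473x + 504.
Then x = 7/2 is a root, so (2x − 7) is a factor; dividing leaves 7x^2 + 47x − 72.
The remaining quadratic factors as (x + 8)(7x − 9).

(2x − 7)(3x + 2)(7x − 9)(x + 8)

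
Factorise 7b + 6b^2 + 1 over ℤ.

Need a pair with product 6·1 = 6 and sum 7: that's 6 and 1.
Split the middle term: 6b^2 + 6b + b + 1 = 6b(b + 1) + (b + 1).

(6b + 1)(b + 1)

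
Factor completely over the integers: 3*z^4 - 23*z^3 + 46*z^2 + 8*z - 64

Among the possible rational roots, z = -1 is a root, giving the factor (z + 1) and quotient 3*z^3 - 26*z^2 + 72*z - 64.
Then z = 8/3 is a root, giving the factor (3*z - 8) and quotient z^2 - 6*z + 8.
The remaining quadratic factors as (z - 4)(z - 2).

(3*z - 8)*(z + 1)*(z - 2)*(z - 4)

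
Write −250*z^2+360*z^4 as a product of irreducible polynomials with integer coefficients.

10*z^2*(6*z+5)*(6*z−5)

Factor out 10*z^2, leaving 36*z^2−25, which is a difference of two squares.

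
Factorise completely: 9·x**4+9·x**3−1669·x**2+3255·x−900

(3·x−1)·(3·x−5)·(x+15)·(x−12)

Among the possible rational roots, x = −15 is a root, giving the factor (x+15) and quotient 9·x**3−126·x**2+221·x−60.
Continuing, x = 5/3 is a root, so (3·x−5) is a factor; dividing leaves 3·x**2−37·x+12.
The remaining quadratic factors as (x−12)(3·x−1).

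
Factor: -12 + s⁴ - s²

(s + 2)·(s - 2)·(s² + 3)

Substitute u = s² to get a quadratic in u, then factor.
s² - 4 is a difference of squares.
s² + 3 is irreducible over ℤ (always positive, so no real roots).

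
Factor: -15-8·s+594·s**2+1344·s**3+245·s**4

(5·s+1)·(7·s+3)·(7·s-1)·(s+5)

Testing divisors of the constant over divisors of the leading coefficient, s = -1/5 is a root, giving the factor (5·s+1) and quotient 49·s**3+259·s**2+67·s-15.
Next, s = 1/7 is a root, giving the factor (7·s-1) and quotient 7·s**2+38·s+15.
The remaining quadratic factors as (7·s+3)(s+5).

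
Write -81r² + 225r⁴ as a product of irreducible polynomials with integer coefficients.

9r²(5r + 3)(5r - 3)

Factor out 9r², leaving 25r² - 9, which is a difference of two squares.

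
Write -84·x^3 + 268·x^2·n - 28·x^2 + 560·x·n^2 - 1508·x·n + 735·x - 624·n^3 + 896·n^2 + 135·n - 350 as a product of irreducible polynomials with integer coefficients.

Group: 3·x·(-28·x^2 - 32·x·n + 84·x + 48·n^2 - 32·n - 35) + (-13·n + 10)·(-28·x^2 - 32·x·n + 84·x + 48·n^2 - 32·n - 35); both groups contain (-28·x^2 - 32·x·n + 84·x + 48·n^2 - 32·n - 35), so (3·x - 13·n + 10) is a factor with cofactor -28·x^2 - 32·x·n + 84·x + 48·n^2 - 32·n - 35.
The cofactor groups again: -28·x^2 - 32·x·n + 84·x + 48·n^2 - 32·n - 35 = -2·x·(14·x - 12·n - 7) + (-4·n + 5)·(14·x - 12·n - 7); both groups contain (14·x - 12·n - 7), giving -(2·x + 4·n - 5)·(14·x - 12·n - 7).

-(14·x - 12·n - 7)·(3·x - 13·n + 10)·(2·x + 4·n - 5)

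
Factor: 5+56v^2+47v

(7v+5)(8v+1)

Need a pair with product 56·5 = 280 and sum 47: that's 40 and 7.
Split the middle term: 56v^2+40v + 7v+5 = 8v(7v+5) + (7v+5).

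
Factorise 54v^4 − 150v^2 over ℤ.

6v^2(3v + 5)(3v − 5)

Factor out 6v^2, leaving 9v^2 − 25, which is a difference of two squares.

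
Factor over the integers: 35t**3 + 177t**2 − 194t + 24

Testing divisors of the constant over divisors of the leading coefficient, t = −6 is a root, so (t + 6) is a factor; dividing leaves 35t**2 − 33t + 4.
The remaining quadratic factors as (7t − 1)(5t − 4).

(5t − 4)(7t − 1)(t + 6)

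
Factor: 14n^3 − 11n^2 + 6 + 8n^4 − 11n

Trying the rational-root candidates, n = −2 is a root, giving the factor (n + 2) and quotient 8n^3 − 2n^2 − 7n + 3.
Continuing, n = 3/4 is a root, giving the factor (4n − 3) and quotient 2n^2 + n − 1.
The remaining quadratic factors as (n + 1)(2n − 1).

(2n − 1)(4n − 3)(n + 1)(n + 2)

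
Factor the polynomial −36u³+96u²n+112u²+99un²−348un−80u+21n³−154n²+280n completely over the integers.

−(2u−7n)(9u+3n−10)(2u+n−4)

Group: 2u(−18u²+57un+20u+21n²−70n) + (n−4)(−18u²+57un+20u+21n²−70n); both groups contain (−18u²+57un+20u+21n²−70n), so (2u+n−4) is a factor with cofactor −18u²+57un+20u+21n²−70n.
The cofactor groups again: −18u²+57un+20u+21n²−70n = −9u(2u−7n) + (−3n+10)(2u−7n); both groups contain (2u−7n), giving −(9u+3n−10)(2u−7n).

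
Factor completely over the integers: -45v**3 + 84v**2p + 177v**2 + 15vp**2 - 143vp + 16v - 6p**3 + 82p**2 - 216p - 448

-(3v - 6p - 8)(5v - p + 7)(3v + p - 8)

Group: 5v(-9v**2 + 15vp + 48v + 6p**2 - 40p - 64) + (-p + 7)(-9v**2 + 15vp + 48v + 6p**2 - 40p - 64); both groups contain (-9v**2 + 15vp + 48v + 6p**2 - 40p - 64), so (5v - p + 7) is a factor with cofactor -9v**2 + 15vp + 48v + 6p**2 - 40p - 64.
The cofactor groups again: -9v**2 + 15vp + 48v + 6p**2 - 40p - 64 = -3v(3v + p - 8) + (6p + 8)(3v + p - 8); both groups contain (3v + p - 8), giving -(3v - 6p - 8)(3v + p - 8).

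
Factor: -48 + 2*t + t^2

Two integers with product -48 and sum 2 are -6 and 8.

(t + 8)*(t - 6)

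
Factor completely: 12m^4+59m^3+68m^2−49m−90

(3m+5)(4m+9)(m+2)(m−1)

Trying the rational-root candidates, m = 1 is a root, so (m−1) is a factor; dividing leaves 12m^3+71m^2+139m+90.
Continuing, m = −9/4 is a root, so (4m+9) is a factor; dividing leaves 3m^2+11m+10.
The remaining quadratic factors as (m+2)(3m+5).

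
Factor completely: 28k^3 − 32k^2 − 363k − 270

(2k + 5)(2k − 9)(7k + 6)

Testing divisors of the constant over divisors of the leading coefficient, k = −5/2 is a root, so (2k + 5) divides it; the quotient is 14k^2 − 51k − 54.
The remaining quadratic factors as (7k + 6)(2k − 9).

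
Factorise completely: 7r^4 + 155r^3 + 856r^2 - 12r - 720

Testing divisors of the constant over divisors of the leading coefficient, r = -10 is a root, so (r + 10) divides it; the quotient is 7r^3 + 85r^2 + 6r - 72.
Next, r = -12 is a root, so (r + 12) is a factor; dividing leaves 7r^2 + r - 6.
The remaining quadratic factors as (7r - 6)(r + 1).

(7r - 6)(r + 1)(r + 10)(r + 12)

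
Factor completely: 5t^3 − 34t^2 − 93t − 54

(5t + 6)(t + 1)(t − 9)

Testing divisors of the constant over divisors of the leading coefficient, t = −6/5 is a root, giving the factor (5t + 6) and quotient t^2 − 8t − 9.
The remaining quadratic factors as (t + 1)(t − 9).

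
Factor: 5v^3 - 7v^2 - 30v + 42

(5v - 7)(v^2 - 6)

Group as (5v^3 - 30v) + (-7v^2 + 42) = 5v(v^2 - 6) - 7(v^2 - 6).
Both groups share the factor (v^2 - 6).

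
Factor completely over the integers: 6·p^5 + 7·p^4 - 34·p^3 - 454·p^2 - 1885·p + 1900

(6·p - 5)·(p + 4)·(p - 5)·(p^2 + 3·p + 19)

Among the possible rational roots, p = 5 is a root, giving the factor (p - 5) and quotient 6·p^4 + 37·p^3 + 151·p^2 + 301·p - 380.
Then p = 5/6 is a root, so (6·p - 5) divides it; the quotient is p^3 + 7·p^2 + 31·p + 76.
Then p = -4 is a root, giving the factor (p + 4) and quotient p^2 + 3·p + 19.
The quadratic p^2 + 3·p + 19 has discriminant -67 < 0 and is irreducible over ℤ.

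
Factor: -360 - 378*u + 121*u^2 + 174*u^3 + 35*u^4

Testing divisors of the constant over divisors of the leading coefficient, u = -3 is a root, giving the factor (u + 3) and quotient 35*u^3 + 69*u^2 - 86*u - 120.
Next, u = -1 is a root, so (u + 1) divides it; the quotient is 35*u^2 + 34*u - 120.
The remaining quadratic factors as (5*u + 12)(7*u - 10).

(5*u + 12)*(7*u - 10)*(u + 1)*(u + 3)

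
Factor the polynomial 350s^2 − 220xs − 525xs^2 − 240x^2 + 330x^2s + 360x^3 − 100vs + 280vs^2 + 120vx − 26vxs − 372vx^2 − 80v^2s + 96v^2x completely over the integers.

Group: 2v(48vx − 40vs − 90x^2 + 75xs + 60x − 50s) + (−4x − 7s)(48vx − 40vs − 90x^2 + 75xs + 60x − 50s); both groups contain (48vx − 40vs − 90x^2 + 75xs + 60x − 50s), so (2v − 4x − 7s) is a factor with cofactor 48vx − 40vs − 90x^2 + 75xs + 60x − 50s.
The cofactor groups again: 48vx − 40vs − 90x^2 + 75xs + 60x − 50s = 8v(6x − 5s) + (−15x + 10)(6x − 5s); both groups contain (6x − 5s), giving (8v − 15x + 10)(6x − 5s).

(6x − 5s)(2v − 4x − 7s)(8v − 15x + 10)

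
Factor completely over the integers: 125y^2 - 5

Factor out 5, leaving 25y^2 - 1, which is a difference of two squares.

5(5y + 1)(5y - 1)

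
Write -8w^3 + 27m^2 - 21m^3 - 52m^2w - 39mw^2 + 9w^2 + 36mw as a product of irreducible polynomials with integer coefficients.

-(3m + w)(7m + 8w - 9)(m + w)

Group: m(-21m^2 - 31mw + 27m - 8w^2 + 9w) + w(-21m^2 - 31mw + 27m - 8w^2 + 9w); both groups contain (-21m^2 - 31mw + 27m - 8w^2 + 9w), so (m + w) is a factor with cofactor -21m^2 - 31mw + 27m - 8w^2 + 9w.
The cofactor groups again: -21m^2 - 31mw + 27m - 8w^2 + 9w = -7m(3m + w) + (-8w + 9)(3m + w); both groups contain (3m + w), giving -(7m + 8w - 9)(3m + w).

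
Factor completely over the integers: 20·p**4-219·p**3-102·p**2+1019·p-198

(4·p+9)·(5·p-1)·(p-11)·(p-2)

Among the possible rational roots, p = 1/5 is a root, giving the factor (5·p-1) and quotient 4·p**3-43·p**2-29·p+198.
Next, p = 11 is a root, giving the factor (p-11) and quotient 4·p**2+p-18.
The remaining quadratic factors as (p-2)(4·p+9).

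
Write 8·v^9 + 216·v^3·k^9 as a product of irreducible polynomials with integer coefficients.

Every term has a factor of 8·v^3; factoring it out leaves v^6 + 27·k^9.
Recognize a sum of cubes with the parts v^2 and 3·k^3.

8·v^3·(v^2 + 3·k^3)·(v^4 - 3·v^2·k^3 + 9·k^6)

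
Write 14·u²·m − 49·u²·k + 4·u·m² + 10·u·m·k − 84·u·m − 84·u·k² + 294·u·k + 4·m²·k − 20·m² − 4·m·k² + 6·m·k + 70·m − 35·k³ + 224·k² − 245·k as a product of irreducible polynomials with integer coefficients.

Group: 7·u·(2·u·m − 7·u·k + 2·m·k − 10·m − 7·k² + 35·k) + (2·m + 5·k − 7)·(2·u·m − 7·u·k + 2·m·k − 10·m − 7·k² + 35·k); both groups contain (2·u·m − 7·u·k + 2·m·k − 10·m − 7·k² + 35·k), so (7·u + 2·m + 5·k − 7) is a factor with cofactor 2·u·m − 7·u·k + 2·m·k − 10·m − 7·k² + 35·k.
The cofactor groups again: 2·u·m − 7·u·k + 2·m·k − 10·m − 7·k² + 35·k = 2·m·(u + k − 5) − 7·k·(u + k − 5); both groups contain (u + k − 5), giving (2·m − 7·k)·(u + k − 5).

(2·m − 7·k)·(7·u + 2·m + 5·k − 7)·(u + k − 5)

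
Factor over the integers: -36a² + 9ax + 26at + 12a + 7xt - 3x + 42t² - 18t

Group: -9a(4a - x - 6t) + (-7t + 3)(4a - x - 6t); both groups contain (4a - x - 6t).

-(4a - x - 6t)(9a + 7t - 3)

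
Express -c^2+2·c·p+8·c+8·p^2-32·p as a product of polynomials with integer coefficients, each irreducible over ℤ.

-(c+2·p-8)·(c-4·p)

Group: -c·(c+2·p-8) + 4·p·(c+2·p-8); both groups contain (c+2·p-8).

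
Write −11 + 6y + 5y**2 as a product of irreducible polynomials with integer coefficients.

(5y + 11)(y − 1)

Need a pair with product 5·(−11) = −55 and sum 6: that's −5 and 11.
Split the middle term: 5y**2 − 5y + 11y − 11 = 5y(y − 1) + 11(y − 1).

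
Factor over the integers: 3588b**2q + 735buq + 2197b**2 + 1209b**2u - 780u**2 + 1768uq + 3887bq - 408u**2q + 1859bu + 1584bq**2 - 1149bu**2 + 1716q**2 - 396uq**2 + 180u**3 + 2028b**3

(12b - 3u + 13)(13b + 15u + 11q)(13b - 4u + 12q)

Group: 12b(169b**2 + 143bu + 299bq - 60u**2 + 136uq + 132q**2) + (-3u + 13)(169b**2 + 143bu + 299bq - 60u**2 + 136uq + 132q**2); both groups contain (169b**2 + 143bu + 299bq - 60u**2 + 136uq + 132q**2), so (12b - 3u + 13) is a factor with cofactor 169b**2 + 143bu + 299bq - 60u**2 + 136uq + 132q**2.
The cofactor groups again: 169b**2 + 143bu + 299bq - 60u**2 + 136uq + 132q**2 = 13b(13b + 15u + 11q) + (-4u + 12q)(13b + 15u + 11q); both groups contain (13b + 15u + 11q), giving (13b - 4u + 12q)(13b + 15u + 11q).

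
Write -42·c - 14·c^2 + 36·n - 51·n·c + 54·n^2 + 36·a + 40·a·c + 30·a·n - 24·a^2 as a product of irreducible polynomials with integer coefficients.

-(4·a - 9·n - 2·c - 6)·(6·a + 6·n - 7·c)

Group: -4·a·(6·a + 6·n - 7·c) + (9·n + 2·c + 6)·(6·a + 6·n - 7·c); both groups contain (6·a + 6·n - 7·c).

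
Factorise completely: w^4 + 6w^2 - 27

(w^2 + 9)(w^2 - 3)

Substitute u = w^2 to get a quadratic in u, then factor.
w^2 - 3 is irreducible over ℤ (3 is not a perfect square).
w^2 + 9 is irreducible over ℤ (sum of squares).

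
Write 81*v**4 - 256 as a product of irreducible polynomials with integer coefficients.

(3*v + 4)*(3*v - 4)*(9*v**2 + 16)

Write as (9*v**2)² − (16)², then factor 9*v**2 - 16 once more.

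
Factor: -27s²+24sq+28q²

Group: -9s(3s+2q) + 14q(3s+2q); both groups contain (3s+2q).

-(9s-14q)(3s+2q)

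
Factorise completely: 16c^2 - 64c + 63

(4c - 7)(4c - 9)

Need a pair with product 16·63 = 1008 and sum -64: that's -36 and -28.
Split the middle term: 16c^2 - 36c - 28c + 63 = 4c(4c - 9) - 7(4c - 9).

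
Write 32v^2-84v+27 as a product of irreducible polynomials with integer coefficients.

Need a pair with product 32·27 = 864 and sum -84: that's -12 and -72.
Split the middle term: 32v^2-12v - 72v+27 = 4v(8v-3) - 9(8v-3).

(4v-9)(8v-3)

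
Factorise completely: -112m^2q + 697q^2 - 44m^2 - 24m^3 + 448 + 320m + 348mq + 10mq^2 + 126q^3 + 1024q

-(2m + 9q + 8)(2m - 2q - 7)(6m + 7q + 8)

Group: 6m(-4m^2 - 14mq - 2m + 18q^2 + 79q + 56) + (7q + 8)(-4m^2 - 14mq - 2m + 18q^2 + 79q + 56); both groups contain (-4m^2 - 14mq - 2m + 18q^2 + 79q + 56), so (6m + 7q + 8) is a factor with cofactor -4m^2 - 14mq - 2m + 18q^2 + 79q + 56.
The cofactor groups again: -4m^2 - 14mq - 2m + 18q^2 + 79q + 56 = -2m(2m + 9q + 8) + (2q + 7)(2m + 9q + 8); both groups contain (2m + 9q + 8), giving -(2m - 2q - 7)(2m + 9q + 8).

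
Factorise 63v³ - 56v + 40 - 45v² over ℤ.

(7v - 5)(9v² - 8)

Group as (63v³ - 56v) + (-45v² + 40) = 7v(9v² - 8) - 5(9v² - 8).
Both groups share the factor (9v² - 8).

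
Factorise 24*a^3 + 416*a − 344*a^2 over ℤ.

8*a*(3*a − 4)*(a − 13)

Pull out the common factor 8*a, then factor the remaining trinomial.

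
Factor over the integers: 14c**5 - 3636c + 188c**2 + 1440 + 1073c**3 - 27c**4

Trying the rational-root candidates, c = -2 is a root, so (c + 2) is a factor; dividing leaves 14c**4 - 55c**3 + 1183c**2 - 2178c + 720.
Continuing, c = 3/2 is a root, so (2c - 3) is a factor; dividing leaves 7c**3 - 17c**2 + 566c - 240.
Then c = 3/7 is a root, giving the factor (7c - 3) and quotient c**2 - 2c + 80.
The quadratic c**2 - 2c + 80 has discriminant -316 < 0 and is irreducible over ℤ.

(2c - 3)(7c - 3)(c + 2)(c**2 - 2c + 80)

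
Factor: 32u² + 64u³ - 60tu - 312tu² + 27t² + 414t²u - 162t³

-(3t - 4u)(6t - 2u - 1)(9t - 8u)

Group: 6t(-27t² + 60tu - 32u²) + (-2u - 1)(-27t² + 60tu - 32u²); both groups contain (-27t² + 60tu - 32u²), so (6t - 2u - 1) is a factor with cofactor -27t² + 60tu - 32u².
The cofactor groups again: -27t² + 60tu - 32u² = -3t(9t - 8u) + 4u(9t - 8u); both groups contain (9t - 8u), giving -(3t - 4u)(9t - 8u).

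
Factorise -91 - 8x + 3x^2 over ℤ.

(3x + 13)(x - 7)

Need a pair with product 3·(-91) = -273 and sum -8: that's -21 and 13.
Split the middle term: 3x^2 - 21x + 13x - 91 = 3x(x - 7) + 13(x - 7).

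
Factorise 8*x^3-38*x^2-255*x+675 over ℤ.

(2*x-15)*(4*x-9)*(x+5)

By the rational root theorem, x = -5 is a root, giving the factor (x+5) and quotient 8*x^2-78*x+135.
The remaining quadratic factors as (2*x-15)(4*x-9).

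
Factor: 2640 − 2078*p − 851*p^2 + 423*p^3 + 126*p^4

(3*p + 10)*(6*p − 11)*(7*p − 8)*(p + 3)

Among the possible rational roots, p = 8/7 is a root, so (7*p − 8) divides it; the quotient is 18*p^3 + 81*p^2 − 29*p − 330.
Then p = 11/6 is a root, so (6*p − 11) divides it; the quotient is 3*p^2 + 19*p + 30.
The remaining quadratic factors as (p + 3)(3*p + 10).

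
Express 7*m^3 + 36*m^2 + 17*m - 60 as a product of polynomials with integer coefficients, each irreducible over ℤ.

(7*m + 15)*(m + 4)*(m - 1)

Trying the rational-root candidates, m = -15/7 is a root, so (7*m + 15) divides it; the quotient is m^2 + 3*m - 4.
The remaining quadratic factors as (m + 4)(m - 1).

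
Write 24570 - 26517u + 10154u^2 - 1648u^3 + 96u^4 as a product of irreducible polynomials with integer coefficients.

Testing divisors of the constant over divisors of the leading coefficient, u = 14/3 is a root, so (3u - 14) is a factor; dividing leaves 32u^3 - 400u^2 + 1518u - 1755.
Continuing, u = 13/2 is a root, giving the factor (2u - 13) and quotient 16u^2 - 96u + 135.
The remaining quadratic factors as (4u - 15)(4u - 9).

(2u - 13)(3u - 14)(4u - 15)(4u - 9)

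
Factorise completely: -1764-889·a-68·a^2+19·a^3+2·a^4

(2·a+7)·(a+4)·(a+9)·(a-7)

Testing divisors of the constant over divisors of the leading coefficient, a = -4 is a root, giving the factor (a+4) and quotient 2·a^3+11·a^2-112·a-441.
Continuing, a = -9 is a root, so (a+9) divides it; the quotient is 2·a^2-7·a-49.
The remaining quadratic factors as (a-7)(2·a+7).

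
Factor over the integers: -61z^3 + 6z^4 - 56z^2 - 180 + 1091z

(6z - 1)(z + 4)(z - 5)(z - 9)

Trying the rational-root candidates, z = 1/6 is a root, giving the factor (6z - 1) and quotient z^3 - 10z^2 - 11z + 180.
Continuing, z = -4 is a root, so (z + 4) divides it; the quotient is z^2 - 14z + 45.
The remaining quadratic factors as (z - 5)(z - 9).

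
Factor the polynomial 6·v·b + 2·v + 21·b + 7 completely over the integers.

Group as (6·v·b + 2·v) + (21·b + 7) = 2·v·(3·b + 1) + 7·(3·b + 1).
Both groups share the factor (3·b + 1).

(2·v + 7)·(3·b + 1)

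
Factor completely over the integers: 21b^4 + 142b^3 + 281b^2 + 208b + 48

By the rational root theorem, b = −4 is a root, giving the factor (b + 4) and quotient 21b^3 + 58b^2 + 49b + 12.
Then b = −1 is a root, giving the factor (b + 1) and quotient 21b^2 + 37b + 12.
The remaining quadratic factors as (3b + 4)(7b + 3).

(3b + 4)(7b + 3)(b + 1)(b + 4)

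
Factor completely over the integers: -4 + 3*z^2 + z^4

(z + 1)*(z - 1)*(z^2 + 4)

Substitute u = z^2 to get a quadratic in u, then factor.
z^2 - 1 is a difference of squares.
z^2 + 4 is irreducible over ℤ (sum of squares).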